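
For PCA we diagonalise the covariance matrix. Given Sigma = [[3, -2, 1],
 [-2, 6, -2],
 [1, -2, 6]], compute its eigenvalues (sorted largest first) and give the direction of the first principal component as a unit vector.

Step 1 — characteristic polynomial p(λ) = det(λI - Sigma) = λ³ - tr·λ² + c_1·λ - det, where tr = trace, c_1 = sum of the principal 2×2 minors, det = det(Sigma):
  tr = 3 + 6 + 6 = 15,
  c_1 = (3·6 - (-2)²) + (3·6 - (1)²) + (6·6 - (-2)²) = 14 + 17 + 32 = 63,
  det = 3·(6·6 - (-2)²) - (-2)·((-2)·6 - (-2)·(1)) + (1)·((-2)·(-2) - 6·(1)) = 3·(32) - (-2)·(-10) + (1)·(-2) = 74.
  So p(λ) = λ³ - 15λ² + 63λ - 74.
Step 2 — look for an integer root (rational root theorem: any rational root is an integer divisor of 74). Testing λ = 2:
  p(2) = 8 - 60 + 126 - 74 = 0  ✓
  Dividing out (λ - 2): p(λ) = (λ - 2)(λ² - 13λ + 37).
Step 3 — remaining eigenvalues from the quadratic λ² - 13λ + 37 = 0:
  Δ = 13² - 4·37 = 169 - 148 = 21,  λ = (13 ± √21)/2 = (13 ± 4.5826)/2 ≈ 8.7913 or 4.2087.
  Sorted: λ_1 = 8.7913,  λ_2 = 4.2087,  λ_3 = 2  (check: sum = 15 = tr ✓).

Step 4 — unit eigenvector for λ_1 ≈ 8.7913: v spans the null space of (Sigma - λ_1 I), whose rows are
  r_1 = (-5.7913, -2, 1),  r_2 = (-2, -2.7913, -2),  r_3 = (1, -2, -2.7913).
  v is orthogonal to every row, so take v ∝ r_1 × r_2 = ((-2)·(-2) - (1)·(-2.7913), (1)·(-2) - (-5.7913)·(-2), (-5.7913)·(-2.7913) - (-2)·(-2)) ≈ (6.7913, -13.5826, 12.1652).
  Let u = (6.7913, -13.5826, 12.1652).
  ||u|| = √((6.7913)² + (-13.5826)² + (12.1652)²) = √(378.5989) ≈ 19.4576,  v_1 = u/||u|| ≈ (0.349, -0.6981, 0.6252) (||v_1|| = 1).

λ_1 = 8.7913,  λ_2 = 4.2087,  λ_3 = 2;  v_1 ≈ (0.349, -0.6981, 0.6252)


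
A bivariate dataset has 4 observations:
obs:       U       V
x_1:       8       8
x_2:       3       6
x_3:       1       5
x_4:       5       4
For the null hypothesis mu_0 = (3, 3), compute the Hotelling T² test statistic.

Step 1 — sample mean vector:
  mean(U) = (8 + 3 + 1 + 5) / 4 = 17/4 = 4.25
  mean(V) = (8 + 6 + 5 + 4) / 4 = 23/4 = 5.75
  x̄ = (4.25, 5.75),  deviation x̄ - mu_0 = (4.25, 5.75) - (3, 3) = (1.25, 2.75).

Step 2 — sample covariance matrix, S[i,j] = (1/(n-1)) · Σ_k (x_{k,i} - mean_i) · (x_{k,j} - mean_j), divisor n-1 = 3:
  S[U,U] = ((3.75)·(3.75) + (-1.25)·(-1.25) + (-3.25)·(-3.25) + (0.75)·(0.75)) / 3 = 26.75/3 = 8.9167
  S[U,V] = ((3.75)·(2.25) + (-1.25)·(0.25) + (-3.25)·(-0.75) + (0.75)·(-1.75)) / 3 = 9.25/3 = 3.0833
  S[V,V] = ((2.25)·(2.25) + (0.25)·(0.25) + (-0.75)·(-0.75) + (-1.75)·(-1.75)) / 3 = 8.75/3 = 2.9167
  S = [[8.9167, 3.0833],
 [3.0833, 2.9167]].

Step 3 — invert S. det(S) = 8.9167·2.9167 - (3.0833)² = 16.5.
  S^{-1} = (1/det) · [[d, -b], [-b, a]] = [[0.1768, -0.1869],
 [-0.1869, 0.5404]].

Step 4 — quadratic form (x̄ - mu_0)^T · S^{-1} · (x̄ - mu_0):
  S^{-1} · (x̄ - mu_0) = (-0.2929, 1.2525),
  (x̄ - mu_0)^T · [...] = (1.25)·(-0.2929) + (2.75)·(1.2525) = 3.0783.

Step 5 — scale by n: T² = 4 · 3.0783 = 12.3131.

T² ≈ 12.3131


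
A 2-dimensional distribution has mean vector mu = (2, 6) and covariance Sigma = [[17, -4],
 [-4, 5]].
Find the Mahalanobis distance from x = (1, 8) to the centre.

Step 1 — centre the observation: (x - mu) = (-1, 2).

Step 2 — invert Sigma. det(Sigma) = 17·5 - (-4)² = 69.
  Sigma^{-1} = (1/det) · [[d, -b], [-b, a]] = [[0.0725, 0.058],
 [0.058, 0.2464]].

Step 3 — form the quadratic (x - mu)^T · Sigma^{-1} · (x - mu):
  Sigma^{-1} · (x - mu) = (0.0435, 0.4348).
  (x - mu)^T · [Sigma^{-1} · (x - mu)] = (-1)·(0.0435) + (2)·(0.4348) = 0.8261.

Step 4 — take square root: d = √(0.8261) ≈ 0.9089.

d(x, mu) = √(0.8261) ≈ 0.9089


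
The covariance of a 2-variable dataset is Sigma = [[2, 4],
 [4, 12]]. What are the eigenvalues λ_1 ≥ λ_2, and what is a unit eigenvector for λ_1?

Step 1 — characteristic polynomial of 2×2 Sigma:
  det(Sigma - λI) = λ² - trace · λ + det = 0.
  trace = 2 + 12 = 14, det = 2·12 - (4)² = 8.
Step 2 — discriminant:
  Δ = trace² - 4·det = 196 - 32 = 164.
Step 3 — eigenvalues:
  λ = (trace ± √Δ)/2 = (14 ± 12.8062)/2,
  λ_1 = 13.4031,  λ_2 = 0.5969.

Step 4 — unit eigenvector for λ_1: solve (Sigma - λ_1 I)v = 0. First row:
  (2 - 13.4031)·v_x + (4)·v_y = 0, i.e. (-11.4031)·v_x + (4)·v_y = 0,
  so v ∝ (b, λ_1 - a) = (4, 11.4031) = u.
  ||u|| = √((4)² + (11.4031)²) = √(146.0312) ≈ 12.0843,
  v_1 = u/||u|| ≈ (0.331, 0.9436) (||v_1|| = 1).

λ_1 = 13.4031,  λ_2 = 0.5969;  v_1 ≈ (0.331, 0.9436)


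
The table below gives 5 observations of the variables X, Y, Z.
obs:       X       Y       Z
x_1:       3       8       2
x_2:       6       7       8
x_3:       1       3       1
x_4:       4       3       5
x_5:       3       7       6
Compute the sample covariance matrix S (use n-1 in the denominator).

Step 1 — column means:
  mean(X) = (3 + 6 + 1 + 4 + 3) / 5 = 17/5 = 3.4
  mean(Y) = (8 + 7 + 3 + 3 + 7) / 5 = 28/5 = 5.6
  mean(Z) = (2 + 8 + 1 + 5 + 6) / 5 = 22/5 = 4.4

Step 2 — sample covariance S[i,j] = (1/(n-1)) · Σ_k (x_{k,i} - mean_i) · (x_{k,j} - mean_j), with n-1 = 4.
  S[X,X] = ((-0.4)·(-0.4) + (2.6)·(2.6) + (-2.4)·(-2.4) + (0.6)·(0.6) + (-0.4)·(-0.4)) / 4 = 13.2/4 = 3.3
  S[X,Y] = ((-0.4)·(2.4) + (2.6)·(1.4) + (-2.4)·(-2.6) + (0.6)·(-2.6) + (-0.4)·(1.4)) / 4 = 6.8/4 = 1.7
  S[X,Z] = ((-0.4)·(-2.4) + (2.6)·(3.6) + (-2.4)·(-3.4) + (0.6)·(0.6) + (-0.4)·(1.6)) / 4 = 18.2/4 = 4.55
  S[Y,Y] = ((2.4)·(2.4) + (1.4)·(1.4) + (-2.6)·(-2.6) + (-2.6)·(-2.6) + (1.4)·(1.4)) / 4 = 23.2/4 = 5.8
  S[Y,Z] = ((2.4)·(-2.4) + (1.4)·(3.6) + (-2.6)·(-3.4) + (-2.6)·(0.6) + (1.4)·(1.6)) / 4 = 8.8/4 = 2.2
  S[Z,Z] = ((-2.4)·(-2.4) + (3.6)·(3.6) + (-3.4)·(-3.4) + (0.6)·(0.6) + (1.6)·(1.6)) / 4 = 33.2/4 = 8.3

S is symmetric (S[j,i] = S[i,j]). Assembling:

S = [[3.3, 1.7, 4.55],
 [1.7, 5.8, 2.2],
 [4.55, 2.2, 8.3]]


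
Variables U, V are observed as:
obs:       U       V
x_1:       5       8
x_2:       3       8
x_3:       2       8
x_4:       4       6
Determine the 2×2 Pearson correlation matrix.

Step 1 — column means:
  mean(U) = (5 + 3 + 2 + 4) / 4 = 14/4 = 3.5
  mean(V) = (8 + 8 + 8 + 6) / 4 = 30/4 = 7.5

Step 2 — sample variances and covariances s[i,j] = (1/(n-1)) · Σ_k (x_{k,i} - mean_i) · (x_{k,j} - mean_j), with n-1 = 3:
  s[U,U] = ((1.5)·(1.5) + (-0.5)·(-0.5) + (-1.5)·(-1.5) + (0.5)·(0.5)) / 3 = 5/3 = 1.6667
  s[U,V] = ((1.5)·(0.5) + (-0.5)·(0.5) + (-1.5)·(0.5) + (0.5)·(-1.5)) / 3 = -1/3 = -0.3333
  s[V,V] = ((0.5)·(0.5) + (0.5)·(0.5) + (0.5)·(0.5) + (-1.5)·(-1.5)) / 3 = 3/3 = 1
  Sample standard deviations s_i = √(s[i,i]):
  s(U) = √(1.6667) = 1.291
  s(V) = √(1) = 1

Step 3 — r_{ij} = s_{ij} / (s_i · s_j):
  r[U,U] = 1 (diagonal).
  r[U,V] = -0.3333 / (1.291 · 1) = -0.3333 / 1.291 = -0.2582
  r[V,V] = 1 (diagonal).

R is symmetric with unit diagonal. Assembling:

R = [[1, -0.2582],
 [-0.2582, 1]]


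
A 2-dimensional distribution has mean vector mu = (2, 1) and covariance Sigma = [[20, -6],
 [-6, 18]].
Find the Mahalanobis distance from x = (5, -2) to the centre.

Step 1 — centre the observation: (x - mu) = (3, -3).

Step 2 — invert Sigma. det(Sigma) = 20·18 - (-6)² = 324.
  Sigma^{-1} = (1/det) · [[d, -b], [-b, a]] = [[0.0556, 0.0185],
 [0.0185, 0.0617]].

Step 3 — form the quadratic (x - mu)^T · Sigma^{-1} · (x - mu):
  Sigma^{-1} · (x - mu) = (0.1111, -0.1296).
  (x - mu)^T · [Sigma^{-1} · (x - mu)] = (3)·(0.1111) + (-3)·(-0.1296) = 0.7222.

Step 4 — take square root: d = √(0.7222) ≈ 0.8498.

d(x, mu) = √(0.7222) ≈ 0.8498


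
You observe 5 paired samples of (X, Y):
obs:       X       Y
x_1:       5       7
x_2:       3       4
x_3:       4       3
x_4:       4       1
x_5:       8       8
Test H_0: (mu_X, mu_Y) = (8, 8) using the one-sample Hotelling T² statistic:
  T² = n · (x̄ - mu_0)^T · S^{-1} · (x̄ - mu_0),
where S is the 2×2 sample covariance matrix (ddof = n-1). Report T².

Step 1 — sample mean vector:
  mean(X) = (5 + 3 + 4 + 4 + 8) / 5 = 24/5 = 4.8
  mean(Y) = (7 + 4 + 3 + 1 + 8) / 5 = 23/5 = 4.6
  x̄ = (4.8, 4.6),  deviation x̄ - mu_0 = (4.8, 4.6) - (8, 8) = (-3.2, -3.4).

Step 2 — sample covariance matrix, S[i,j] = (1/(n-1)) · Σ_k (x_{k,i} - mean_i) · (x_{k,j} - mean_j), divisor n-1 = 4:
  S[X,X] = ((0.2)·(0.2) + (-1.8)·(-1.8) + (-0.8)·(-0.8) + (-0.8)·(-0.8) + (3.2)·(3.2)) / 4 = 14.8/4 = 3.7
  S[X,Y] = ((0.2)·(2.4) + (-1.8)·(-0.6) + (-0.8)·(-1.6) + (-0.8)·(-3.6) + (3.2)·(3.4)) / 4 = 16.6/4 = 4.15
  S[Y,Y] = ((2.4)·(2.4) + (-0.6)·(-0.6) + (-1.6)·(-1.6) + (-3.6)·(-3.6) + (3.4)·(3.4)) / 4 = 33.2/4 = 8.3
  S = [[3.7, 4.15],
 [4.15, 8.3]].

Step 3 — invert S. det(S) = 3.7·8.3 - (4.15)² = 13.4875.
  S^{-1} = (1/det) · [[d, -b], [-b, a]] = [[0.6154, -0.3077],
 [-0.3077, 0.2743]].

Step 4 — quadratic form (x̄ - mu_0)^T · S^{-1} · (x̄ - mu_0):
  S^{-1} · (x̄ - mu_0) = (-0.9231, 0.0519),
  (x̄ - mu_0)^T · [...] = (-3.2)·(-0.9231) + (-3.4)·(0.0519) = 2.7774.

Step 5 — scale by n: T² = 5 · 2.7774 = 13.8869.

T² ≈ 13.8869


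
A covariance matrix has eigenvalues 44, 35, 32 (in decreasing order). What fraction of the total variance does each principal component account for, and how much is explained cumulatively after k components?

Step 1 — total variance = trace(Sigma) = Σ λ_i = 44 + 35 + 32 = 111.

Step 2 — fraction explained by component i = λ_i / Σ λ:
  PC1: 44/111 = 0.3964
  PC2: 35/111 = 0.3153
  PC3: 32/111 = 0.2883

Step 3 — cumulative fraction after k components = (λ_1 + ... + λ_k) / Σ λ:
  k = 1: 44/111 = 0.3964
  k = 2: (44 + 35)/111 = 79/111 = 0.7117
  k = 3: (44 + 35 + 32)/111 = 111/111 = 1

Summary (fraction, with percent):

explained: PC1 0.3964 (39.64%), PC2 0.3153 (31.53%), PC3 0.2883 (28.83%);  cumulative: 0.3964, 0.7117, 1


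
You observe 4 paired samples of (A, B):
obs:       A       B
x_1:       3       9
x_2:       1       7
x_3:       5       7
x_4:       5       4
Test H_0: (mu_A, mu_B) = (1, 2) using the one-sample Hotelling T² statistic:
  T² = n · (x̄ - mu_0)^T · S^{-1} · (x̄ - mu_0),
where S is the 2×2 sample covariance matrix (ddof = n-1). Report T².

Step 1 — sample mean vector:
  mean(A) = (3 + 1 + 5 + 5) / 4 = 14/4 = 3.5
  mean(B) = (9 + 7 + 7 + 4) / 4 = 27/4 = 6.75
  x̄ = (3.5, 6.75),  deviation x̄ - mu_0 = (3.5, 6.75) - (1, 2) = (2.5, 4.75).

Step 2 — sample covariance matrix, S[i,j] = (1/(n-1)) · Σ_k (x_{k,i} - mean_i) · (x_{k,j} - mean_j), divisor n-1 = 3:
  S[A,A] = ((-0.5)·(-0.5) + (-2.5)·(-2.5) + (1.5)·(1.5) + (1.5)·(1.5)) / 3 = 11/3 = 3.6667
  S[A,B] = ((-0.5)·(2.25) + (-2.5)·(0.25) + (1.5)·(0.25) + (1.5)·(-2.75)) / 3 = -5.5/3 = -1.8333
  S[B,B] = ((2.25)·(2.25) + (0.25)·(0.25) + (0.25)·(0.25) + (-2.75)·(-2.75)) / 3 = 12.75/3 = 4.25
  S = [[3.6667, -1.8333],
 [-1.8333, 4.25]].

Step 3 — invert S. det(S) = 3.6667·4.25 - (-1.8333)² = 12.2222.
  S^{-1} = (1/det) · [[d, -b], [-b, a]] = [[0.3477, 0.15],
 [0.15, 0.3]].

Step 4 — quadratic form (x̄ - mu_0)^T · S^{-1} · (x̄ - mu_0):
  S^{-1} · (x̄ - mu_0) = (1.5818, 1.8),
  (x̄ - mu_0)^T · [...] = (2.5)·(1.5818) + (4.75)·(1.8) = 12.5045.

Step 5 — scale by n: T² = 4 · 12.5045 = 50.0182.

T² ≈ 50.0182


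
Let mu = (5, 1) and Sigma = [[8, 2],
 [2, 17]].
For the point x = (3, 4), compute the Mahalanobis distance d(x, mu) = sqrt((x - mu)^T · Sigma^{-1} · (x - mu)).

Step 1 — centre the observation: (x - mu) = (-2, 3).

Step 2 — invert Sigma. det(Sigma) = 8·17 - (2)² = 132.
  Sigma^{-1} = (1/det) · [[d, -b], [-b, a]] = [[0.1288, -0.0152],
 [-0.0152, 0.0606]].

Step 3 — form the quadratic (x - mu)^T · Sigma^{-1} · (x - mu):
  Sigma^{-1} · (x - mu) = (-0.303, 0.2121).
  (x - mu)^T · [Sigma^{-1} · (x - mu)] = (-2)·(-0.303) + (3)·(0.2121) = 1.2424.

Step 4 — take square root: d = √(1.2424) ≈ 1.1146.

d(x, mu) = √(1.2424) ≈ 1.1146


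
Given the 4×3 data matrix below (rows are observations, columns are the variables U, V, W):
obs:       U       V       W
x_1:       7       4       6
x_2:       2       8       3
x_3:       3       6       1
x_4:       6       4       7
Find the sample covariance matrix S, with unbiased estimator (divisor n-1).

Step 1 — column means:
  mean(U) = (7 + 2 + 3 + 6) / 4 = 18/4 = 4.5
  mean(V) = (4 + 8 + 6 + 4) / 4 = 22/4 = 5.5
  mean(W) = (6 + 3 + 1 + 7) / 4 = 17/4 = 4.25

Step 2 — sample covariance S[i,j] = (1/(n-1)) · Σ_k (x_{k,i} - mean_i) · (x_{k,j} - mean_j), with n-1 = 3.
  S[U,U] = ((2.5)·(2.5) + (-2.5)·(-2.5) + (-1.5)·(-1.5) + (1.5)·(1.5)) / 3 = 17/3 = 5.6667
  S[U,V] = ((2.5)·(-1.5) + (-2.5)·(2.5) + (-1.5)·(0.5) + (1.5)·(-1.5)) / 3 = -13/3 = -4.3333
  S[U,W] = ((2.5)·(1.75) + (-2.5)·(-1.25) + (-1.5)·(-3.25) + (1.5)·(2.75)) / 3 = 16.5/3 = 5.5
  S[V,V] = ((-1.5)·(-1.5) + (2.5)·(2.5) + (0.5)·(0.5) + (-1.5)·(-1.5)) / 3 = 11/3 = 3.6667
  S[V,W] = ((-1.5)·(1.75) + (2.5)·(-1.25) + (0.5)·(-3.25) + (-1.5)·(2.75)) / 3 = -11.5/3 = -3.8333
  S[W,W] = ((1.75)·(1.75) + (-1.25)·(-1.25) + (-3.25)·(-3.25) + (2.75)·(2.75)) / 3 = 22.75/3 = 7.5833

S is symmetric (S[j,i] = S[i,j]). Assembling:

S = [[5.6667, -4.3333, 5.5],
 [-4.3333, 3.6667, -3.8333],
 [5.5, -3.8333, 7.5833]]


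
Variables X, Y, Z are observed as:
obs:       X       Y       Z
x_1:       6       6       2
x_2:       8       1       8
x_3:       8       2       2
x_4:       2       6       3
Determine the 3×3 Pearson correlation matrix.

Step 1 — column means:
  mean(X) = (6 + 8 + 8 + 2) / 4 = 24/4 = 6
  mean(Y) = (6 + 1 + 2 + 6) / 4 = 15/4 = 3.75
  mean(Z) = (2 + 8 + 2 + 3) / 4 = 15/4 = 3.75

Step 2 — sample variances and covariances s[i,j] = (1/(n-1)) · Σ_k (x_{k,i} - mean_i) · (x_{k,j} - mean_j), with n-1 = 3:
  s[X,X] = ((0)·(0) + (2)·(2) + (2)·(2) + (-4)·(-4)) / 3 = 24/3 = 8
  s[X,Y] = ((0)·(2.25) + (2)·(-2.75) + (2)·(-1.75) + (-4)·(2.25)) / 3 = -18/3 = -6
  s[X,Z] = ((0)·(-1.75) + (2)·(4.25) + (2)·(-1.75) + (-4)·(-0.75)) / 3 = 8/3 = 2.6667
  s[Y,Y] = ((2.25)·(2.25) + (-2.75)·(-2.75) + (-1.75)·(-1.75) + (2.25)·(2.25)) / 3 = 20.75/3 = 6.9167
  s[Y,Z] = ((2.25)·(-1.75) + (-2.75)·(4.25) + (-1.75)·(-1.75) + (2.25)·(-0.75)) / 3 = -14.25/3 = -4.75
  s[Z,Z] = ((-1.75)·(-1.75) + (4.25)·(4.25) + (-1.75)·(-1.75) + (-0.75)·(-0.75)) / 3 = 24.75/3 = 8.25
  Sample standard deviations s_i = √(s[i,i]):
  s(X) = √(8) = 2.8284
  s(Y) = √(6.9167) = 2.63
  s(Z) = √(8.25) = 2.8723

Step 3 — r_{ij} = s_{ij} / (s_i · s_j):
  r[X,X] = 1 (diagonal).
  r[X,Y] = -6 / (2.8284 · 2.63) = -6 / 7.4386 = -0.8066
  r[X,Z] = 2.6667 / (2.8284 · 2.8723) = 2.6667 / 8.124 = 0.3282
  r[Y,Y] = 1 (diagonal).
  r[Y,Z] = -4.75 / (2.63 · 2.8723) = -4.75 / 7.554 = -0.6288
  r[Z,Z] = 1 (diagonal).

R is symmetric with unit diagonal. Assembling:

R = [[1, -0.8066, 0.3282],
 [-0.8066, 1, -0.6288],
 [0.3282, -0.6288, 1]]


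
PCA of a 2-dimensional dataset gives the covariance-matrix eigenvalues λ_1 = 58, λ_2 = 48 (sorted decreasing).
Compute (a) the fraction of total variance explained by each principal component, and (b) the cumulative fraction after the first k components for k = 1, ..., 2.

Step 1 — total variance = trace(Sigma) = Σ λ_i = 58 + 48 = 106.

Step 2 — fraction explained by component i = λ_i / Σ λ:
  PC1: 58/106 = 0.5472
  PC2: 48/106 = 0.4528

Step 3 — cumulative fraction after k components = (λ_1 + ... + λ_k) / Σ λ:
  k = 1: 58/106 = 0.5472
  k = 2: (58 + 48)/106 = 106/106 = 1

Summary (fraction, with percent):

explained: PC1 0.5472 (54.72%), PC2 0.4528 (45.28%);  cumulative: 0.5472, 1


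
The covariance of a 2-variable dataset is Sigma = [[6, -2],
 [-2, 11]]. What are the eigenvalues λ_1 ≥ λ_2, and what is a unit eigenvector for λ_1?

Step 1 — characteristic polynomial of 2×2 Sigma:
  det(Sigma - λI) = λ² - trace · λ + det = 0.
  trace = 6 + 11 = 17, det = 6·11 - (-2)² = 62.
Step 2 — discriminant:
  Δ = trace² - 4·det = 289 - 248 = 41.
Step 3 — eigenvalues:
  λ = (trace ± √Δ)/2 = (17 ± 6.4031)/2,
  λ_1 = 11.7016,  λ_2 = 5.2984.

Step 4 — unit eigenvector for λ_1: solve (Sigma - λ_1 I)v = 0. First row:
  (6 - 11.7016)·v_x + (-2)·v_y = 0, i.e. (-5.7016)·v_x + (-2)·v_y = 0,
  so v ∝ (b, λ_1 - a) = (-2, 5.7016); multiply by -1 so the first entry is positive: u = (2, -5.7016).
  ||u|| = √((2)² + (-5.7016)²) = √(36.5078) ≈ 6.0422,
  v_1 = u/||u|| ≈ (0.331, -0.9436) (||v_1|| = 1).

λ_1 = 11.7016,  λ_2 = 5.2984;  v_1 ≈ (0.331, -0.9436)


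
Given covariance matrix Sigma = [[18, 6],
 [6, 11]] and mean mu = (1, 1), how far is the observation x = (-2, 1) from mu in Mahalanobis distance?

Step 1 — centre the observation: (x - mu) = (-3, 0).

Step 2 — invert Sigma. det(Sigma) = 18·11 - (6)² = 162.
  Sigma^{-1} = (1/det) · [[d, -b], [-b, a]] = [[0.0679, -0.037],
 [-0.037, 0.1111]].

Step 3 — form the quadratic (x - mu)^T · Sigma^{-1} · (x - mu):
  Sigma^{-1} · (x - mu) = (-0.2037, 0.1111).
  (x - mu)^T · [Sigma^{-1} · (x - mu)] = (-3)·(-0.2037) + (0)·(0.1111) = 0.6111.

Step 4 — take square root: d = √(0.6111) ≈ 0.7817.

d(x, mu) = √(0.6111) ≈ 0.7817


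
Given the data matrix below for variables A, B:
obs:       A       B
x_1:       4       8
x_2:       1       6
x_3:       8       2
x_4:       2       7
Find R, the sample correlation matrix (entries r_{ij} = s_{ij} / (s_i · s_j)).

Step 1 — column means:
  mean(A) = (4 + 1 + 8 + 2) / 4 = 15/4 = 3.75
  mean(B) = (8 + 6 + 2 + 7) / 4 = 23/4 = 5.75

Step 2 — sample variances and covariances s[i,j] = (1/(n-1)) · Σ_k (x_{k,i} - mean_i) · (x_{k,j} - mean_j), with n-1 = 3:
  s[A,A] = ((0.25)·(0.25) + (-2.75)·(-2.75) + (4.25)·(4.25) + (-1.75)·(-1.75)) / 3 = 28.75/3 = 9.5833
  s[A,B] = ((0.25)·(2.25) + (-2.75)·(0.25) + (4.25)·(-3.75) + (-1.75)·(1.25)) / 3 = -18.25/3 = -6.0833
  s[B,B] = ((2.25)·(2.25) + (0.25)·(0.25) + (-3.75)·(-3.75) + (1.25)·(1.25)) / 3 = 20.75/3 = 6.9167
  Sample standard deviations s_i = √(s[i,i]):
  s(A) = √(9.5833) = 3.0957
  s(B) = √(6.9167) = 2.63

Step 3 — r_{ij} = s_{ij} / (s_i · s_j):
  r[A,A] = 1 (diagonal).
  r[A,B] = -6.0833 / (3.0957 · 2.63) = -6.0833 / 8.1415 = -0.7472
  r[B,B] = 1 (diagonal).

R is symmetric with unit diagonal. Assembling:

R = [[1, -0.7472],
 [-0.7472, 1]]


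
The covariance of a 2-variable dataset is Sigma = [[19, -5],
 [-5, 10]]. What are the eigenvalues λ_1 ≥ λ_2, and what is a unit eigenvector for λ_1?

Step 1 — characteristic polynomial of 2×2 Sigma:
  det(Sigma - λI) = λ² - trace · λ + det = 0.
  trace = 19 + 10 = 29, det = 19·10 - (-5)² = 165.
Step 2 — discriminant:
  Δ = trace² - 4·det = 841 - 660 = 181.
Step 3 — eigenvalues:
  λ = (trace ± √Δ)/2 = (29 ± 13.4536)/2,
  λ_1 = 21.2268,  λ_2 = 7.7732.

Step 4 — unit eigenvector for λ_1: solve (Sigma - λ_1 I)v = 0. First row:
  (19 - 21.2268)·v_x + (-5)·v_y = 0, i.e. (-2.2268)·v_x + (-5)·v_y = 0,
  so v ∝ (b, λ_1 - a) = (-5, 2.2268); multiply by -1 so the first entry is positive: u = (5, -2.2268).
  ||u|| = √((5)² + (-2.2268)²) = √(29.9587) ≈ 5.4735,
  v_1 = u/||u|| ≈ (0.9135, -0.4068) (||v_1|| = 1).

λ_1 = 21.2268,  λ_2 = 7.7732;  v_1 ≈ (0.9135, -0.4068)


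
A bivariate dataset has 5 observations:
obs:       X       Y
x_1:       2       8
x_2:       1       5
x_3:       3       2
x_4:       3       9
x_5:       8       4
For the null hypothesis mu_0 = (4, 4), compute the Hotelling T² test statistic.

Step 1 — sample mean vector:
  mean(X) = (2 + 1 + 3 + 3 + 8) / 5 = 17/5 = 3.4
  mean(Y) = (8 + 5 + 2 + 9 + 4) / 5 = 28/5 = 5.6
  x̄ = (3.4, 5.6),  deviation x̄ - mu_0 = (3.4, 5.6) - (4, 4) = (-0.6, 1.6).

Step 2 — sample covariance matrix, S[i,j] = (1/(n-1)) · Σ_k (x_{k,i} - mean_i) · (x_{k,j} - mean_j), divisor n-1 = 4:
  S[X,X] = ((-1.4)·(-1.4) + (-2.4)·(-2.4) + (-0.4)·(-0.4) + (-0.4)·(-0.4) + (4.6)·(4.6)) / 4 = 29.2/4 = 7.3
  S[X,Y] = ((-1.4)·(2.4) + (-2.4)·(-0.6) + (-0.4)·(-3.6) + (-0.4)·(3.4) + (4.6)·(-1.6)) / 4 = -9.2/4 = -2.3
  S[Y,Y] = ((2.4)·(2.4) + (-0.6)·(-0.6) + (-3.6)·(-3.6) + (3.4)·(3.4) + (-1.6)·(-1.6)) / 4 = 33.2/4 = 8.3
  S = [[7.3, -2.3],
 [-2.3, 8.3]].

Step 3 — invert S. det(S) = 7.3·8.3 - (-2.3)² = 55.3.
  S^{-1} = (1/det) · [[d, -b], [-b, a]] = [[0.1501, 0.0416],
 [0.0416, 0.132]].

Step 4 — quadratic form (x̄ - mu_0)^T · S^{-1} · (x̄ - mu_0):
  S^{-1} · (x̄ - mu_0) = (-0.0235, 0.1863),
  (x̄ - mu_0)^T · [...] = (-0.6)·(-0.0235) + (1.6)·(0.1863) = 0.3121.

Step 5 — scale by n: T² = 5 · 0.3121 = 1.5606.

T² ≈ 1.5606


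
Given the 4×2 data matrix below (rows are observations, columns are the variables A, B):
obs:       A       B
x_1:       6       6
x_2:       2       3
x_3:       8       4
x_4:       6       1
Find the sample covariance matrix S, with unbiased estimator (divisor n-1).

Step 1 — column means:
  mean(A) = (6 + 2 + 8 + 6) / 4 = 22/4 = 5.5
  mean(B) = (6 + 3 + 4 + 1) / 4 = 14/4 = 3.5

Step 2 — sample covariance S[i,j] = (1/(n-1)) · Σ_k (x_{k,i} - mean_i) · (x_{k,j} - mean_j), with n-1 = 3.
  S[A,A] = ((0.5)·(0.5) + (-3.5)·(-3.5) + (2.5)·(2.5) + (0.5)·(0.5)) / 3 = 19/3 = 6.3333
  S[A,B] = ((0.5)·(2.5) + (-3.5)·(-0.5) + (2.5)·(0.5) + (0.5)·(-2.5)) / 3 = 3/3 = 1
  S[B,B] = ((2.5)·(2.5) + (-0.5)·(-0.5) + (0.5)·(0.5) + (-2.5)·(-2.5)) / 3 = 13/3 = 4.3333

S is symmetric (S[j,i] = S[i,j]). Assembling:

S = [[6.3333, 1],
 [1, 4.3333]]


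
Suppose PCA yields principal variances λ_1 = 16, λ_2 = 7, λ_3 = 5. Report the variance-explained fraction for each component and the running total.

Step 1 — total variance = trace(Sigma) = Σ λ_i = 16 + 7 + 5 = 28.

Step 2 — fraction explained by component i = λ_i / Σ λ:
  PC1: 16/28 = 0.5714
  PC2: 7/28 = 0.25
  PC3: 5/28 = 0.1786

Step 3 — cumulative fraction after k components = (λ_1 + ... + λ_k) / Σ λ:
  k = 1: 16/28 = 0.5714
  k = 2: (16 + 7)/28 = 23/28 = 0.8214
  k = 3: (16 + 7 + 5)/28 = 28/28 = 1

Summary (fraction, with percent):

explained: PC1 0.5714 (57.14%), PC2 0.25 (25%), PC3 0.1786 (17.86%);  cumulative: 0.5714, 0.8214, 1


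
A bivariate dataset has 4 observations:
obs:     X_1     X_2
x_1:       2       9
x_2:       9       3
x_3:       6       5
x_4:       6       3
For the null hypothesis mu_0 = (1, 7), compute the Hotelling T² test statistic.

Step 1 — sample mean vector:
  mean(X_1) = (2 + 9 + 6 + 6) / 4 = 23/4 = 5.75
  mean(X_2) = (9 + 3 + 5 + 3) / 4 = 20/4 = 5
  x̄ = (5.75, 5),  deviation x̄ - mu_0 = (5.75, 5) - (1, 7) = (4.75, -2).

Step 2 — sample covariance matrix, S[i,j] = (1/(n-1)) · Σ_k (x_{k,i} - mean_i) · (x_{k,j} - mean_j), divisor n-1 = 3:
  S[X_1,X_1] = ((-3.75)·(-3.75) + (3.25)·(3.25) + (0.25)·(0.25) + (0.25)·(0.25)) / 3 = 24.75/3 = 8.25
  S[X_1,X_2] = ((-3.75)·(4) + (3.25)·(-2) + (0.25)·(0) + (0.25)·(-2)) / 3 = -22/3 = -7.3333
  S[X_2,X_2] = ((4)·(4) + (-2)·(-2) + (0)·(0) + (-2)·(-2)) / 3 = 24/3 = 8
  S = [[8.25, -7.3333],
 [-7.3333, 8]].

Step 3 — invert S. det(S) = 8.25·8 - (-7.3333)² = 12.2222.
  S^{-1} = (1/det) · [[d, -b], [-b, a]] = [[0.6545, 0.6],
 [0.6, 0.675]].

Step 4 — quadratic form (x̄ - mu_0)^T · S^{-1} · (x̄ - mu_0):
  S^{-1} · (x̄ - mu_0) = (1.9091, 1.5),
  (x̄ - mu_0)^T · [...] = (4.75)·(1.9091) + (-2)·(1.5) = 6.0682.

Step 5 — scale by n: T² = 4 · 6.0682 = 24.2727.

T² ≈ 24.2727


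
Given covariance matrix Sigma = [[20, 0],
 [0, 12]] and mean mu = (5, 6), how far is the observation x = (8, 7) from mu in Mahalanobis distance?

Step 1 — centre the observation: (x - mu) = (3, 1).

Step 2 — invert Sigma. det(Sigma) = 20·12 - (0)² = 240.
  Sigma^{-1} = (1/det) · [[d, -b], [-b, a]] = [[0.05, 0],
 [0, 0.0833]].

Step 3 — form the quadratic (x - mu)^T · Sigma^{-1} · (x - mu):
  Sigma^{-1} · (x - mu) = (0.15, 0.0833).
  (x - mu)^T · [Sigma^{-1} · (x - mu)] = (3)·(0.15) + (1)·(0.0833) = 0.5333.

Step 4 — take square root: d = √(0.5333) ≈ 0.7303.

d(x, mu) = √(0.5333) ≈ 0.7303


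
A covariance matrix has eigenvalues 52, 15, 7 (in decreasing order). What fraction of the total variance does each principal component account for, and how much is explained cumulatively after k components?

Step 1 — total variance = trace(Sigma) = Σ λ_i = 52 + 15 + 7 = 74.

Step 2 — fraction explained by component i = λ_i / Σ λ:
  PC1: 52/74 = 0.7027
  PC2: 15/74 = 0.2027
  PC3: 7/74 = 0.0946

Step 3 — cumulative fraction after k components = (λ_1 + ... + λ_k) / Σ λ:
  k = 1: 52/74 = 0.7027
  k = 2: (52 + 15)/74 = 67/74 = 0.9054
  k = 3: (52 + 15 + 7)/74 = 74/74 = 1

Summary (fraction, with percent):

explained: PC1 0.7027 (70.27%), PC2 0.2027 (20.27%), PC3 0.0946 (9.46%);  cumulative: 0.7027, 0.9054, 1


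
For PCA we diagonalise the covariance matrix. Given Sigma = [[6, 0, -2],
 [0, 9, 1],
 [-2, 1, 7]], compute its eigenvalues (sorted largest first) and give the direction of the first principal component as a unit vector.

Step 1 — characteristic polynomial p(λ) = det(λI - Sigma) = λ³ - tr·λ² + c_1·λ - det, where tr = trace, c_1 = sum of the principal 2×2 minors, det = det(Sigma):
  tr = 6 + 9 + 7 = 22,
  c_1 = (6·9 - (0)²) + (6·7 - (-2)²) + (9·7 - (1)²) = 54 + 38 + 62 = 154,
  det = 6·(9·7 - (1)²) - (0)·((0)·7 - (1)·(-2)) + (-2)·((0)·(1) - 9·(-2)) = 6·(62) - (0)·(2) + (-2)·(18) = 336.
  So p(λ) = λ³ - 22λ² + 154λ - 336.
Step 2 — look for an integer root (rational root theorem: any rational root is an integer divisor of 336). Testing λ = 8:
  p(8) = 512 - 1408 + 1232 - 336 = 0  ✓
  Dividing out (λ - 8): p(λ) = (λ - 8)(λ² - 14λ + 42).
Step 3 — remaining eigenvalues from the quadratic λ² - 14λ + 42 = 0:
  Δ = 14² - 4·42 = 196 - 168 = 28,  λ = (14 ± √28)/2 = (14 ± 5.2915)/2 ≈ 9.6458 or 4.3542.
  Sorted: λ_1 = 9.6458,  λ_2 = 8,  λ_3 = 4.3542  (check: sum = 22 = tr ✓).

Step 4 — unit eigenvector for λ_1 ≈ 9.6458: v spans the null space of (Sigma - λ_1 I), whose rows are
  r_1 = (-3.6458, 0, -2),  r_2 = (0, -0.6458, 1),  r_3 = (-2, 1, -2.6458).
  v is orthogonal to every row, so take v ∝ r_1 × r_2 = ((0)·(1) - (-2)·(-0.6458), (-2)·(0) - (-3.6458)·(1), (-3.6458)·(-0.6458) - (0)·(0)) ≈ (-1.2915, 3.6458, 2.3542).
  Rescale (multiply by -1 so the first nonzero entry is positive): u = (1.2915, -3.6458, -2.3542).
  ||u|| = √((1.2915)² + (-3.6458)² + (-2.3542)²) = √(20.502) ≈ 4.5279,  v_1 = u/||u|| ≈ (0.2852, -0.8052, -0.5199) (||v_1|| = 1).

λ_1 = 9.6458,  λ_2 = 8,  λ_3 = 4.3542;  v_1 ≈ (0.2852, -0.8052, -0.5199)


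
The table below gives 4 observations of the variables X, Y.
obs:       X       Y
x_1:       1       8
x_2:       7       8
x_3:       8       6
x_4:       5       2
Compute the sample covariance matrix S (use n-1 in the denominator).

Step 1 — column means:
  mean(X) = (1 + 7 + 8 + 5) / 4 = 21/4 = 5.25
  mean(Y) = (8 + 8 + 6 + 2) / 4 = 24/4 = 6

Step 2 — sample covariance S[i,j] = (1/(n-1)) · Σ_k (x_{k,i} - mean_i) · (x_{k,j} - mean_j), with n-1 = 3.
  S[X,X] = ((-4.25)·(-4.25) + (1.75)·(1.75) + (2.75)·(2.75) + (-0.25)·(-0.25)) / 3 = 28.75/3 = 9.5833
  S[X,Y] = ((-4.25)·(2) + (1.75)·(2) + (2.75)·(0) + (-0.25)·(-4)) / 3 = -4/3 = -1.3333
  S[Y,Y] = ((2)·(2) + (2)·(2) + (0)·(0) + (-4)·(-4)) / 3 = 24/3 = 8

S is symmetric (S[j,i] = S[i,j]). Assembling:

S = [[9.5833, -1.3333],
 [-1.3333, 8]]


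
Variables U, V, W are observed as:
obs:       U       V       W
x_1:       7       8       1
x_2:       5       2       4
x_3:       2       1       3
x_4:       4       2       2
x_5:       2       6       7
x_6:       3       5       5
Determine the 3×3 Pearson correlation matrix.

Step 1 — column means:
  mean(U) = (7 + 5 + 2 + 4 + 2 + 3) / 6 = 23/6 = 3.8333
  mean(V) = (8 + 2 + 1 + 2 + 6 + 5) / 6 = 24/6 = 4
  mean(W) = (1 + 4 + 3 + 2 + 7 + 5) / 6 = 22/6 = 3.6667

Step 2 — sample variances and covariances s[i,j] = (1/(n-1)) · Σ_k (x_{k,i} - mean_i) · (x_{k,j} - mean_j), with n-1 = 5:
  s[U,U] = ((3.1667)·(3.1667) + (1.1667)·(1.1667) + (-1.8333)·(-1.8333) + (0.1667)·(0.1667) + (-1.8333)·(-1.8333) + (-0.8333)·(-0.8333)) / 5 = 18.8333/5 = 3.7667
  s[U,V] = ((3.1667)·(4) + (1.1667)·(-2) + (-1.8333)·(-3) + (0.1667)·(-2) + (-1.8333)·(2) + (-0.8333)·(1)) / 5 = 11/5 = 2.2
  s[U,W] = ((3.1667)·(-2.6667) + (1.1667)·(0.3333) + (-1.8333)·(-0.6667) + (0.1667)·(-1.6667) + (-1.8333)·(3.3333) + (-0.8333)·(1.3333)) / 5 = -14.3333/5 = -2.8667
  s[V,V] = ((4)·(4) + (-2)·(-2) + (-3)·(-3) + (-2)·(-2) + (2)·(2) + (1)·(1)) / 5 = 38/5 = 7.6
  s[V,W] = ((4)·(-2.6667) + (-2)·(0.3333) + (-3)·(-0.6667) + (-2)·(-1.6667) + (2)·(3.3333) + (1)·(1.3333)) / 5 = 2/5 = 0.4
  s[W,W] = ((-2.6667)·(-2.6667) + (0.3333)·(0.3333) + (-0.6667)·(-0.6667) + (-1.6667)·(-1.6667) + (3.3333)·(3.3333) + (1.3333)·(1.3333)) / 5 = 23.3333/5 = 4.6667
  Sample standard deviations s_i = √(s[i,i]):
  s(U) = √(3.7667) = 1.9408
  s(V) = √(7.6) = 2.7568
  s(W) = √(4.6667) = 2.1602

Step 3 — r_{ij} = s_{ij} / (s_i · s_j):
  r[U,U] = 1 (diagonal).
  r[U,V] = 2.2 / (1.9408 · 2.7568) = 2.2 / 5.3504 = 0.4112
  r[U,W] = -2.8667 / (1.9408 · 2.1602) = -2.8667 / 4.1926 = -0.6837
  r[V,V] = 1 (diagonal).
  r[V,W] = 0.4 / (2.7568 · 2.1602) = 0.4 / 5.9554 = 0.0672
  r[W,W] = 1 (diagonal).

R is symmetric with unit diagonal. Assembling:

R = [[1, 0.4112, -0.6837],
 [0.4112, 1, 0.0672],
 [-0.6837, 0.0672, 1]]


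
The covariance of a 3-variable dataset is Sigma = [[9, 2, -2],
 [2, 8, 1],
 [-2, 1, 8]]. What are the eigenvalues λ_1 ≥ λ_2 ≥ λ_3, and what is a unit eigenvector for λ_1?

Step 1 — characteristic polynomial p(λ) = det(λI - Sigma) = λ³ - tr·λ² + c_1·λ - det, where tr = trace, c_1 = sum of the principal 2×2 minors, det = det(Sigma):
  tr = 9 + 8 + 8 = 25,
  c_1 = (9·8 - (2)²) + (9·8 - (-2)²) + (8·8 - (1)²) = 68 + 68 + 63 = 199,
  det = 9·(8·8 - (1)²) - (2)·((2)·8 - (1)·(-2)) + (-2)·((2)·(1) - 8·(-2)) = 9·(63) - (2)·(18) + (-2)·(18) = 495.
  So p(λ) = λ³ - 25λ² + 199λ - 495.
Step 2 — look for an integer root (rational root theorem: any rational root is an integer divisor of 495). Testing λ = 5:
  p(5) = 125 - 625 + 995 - 495 = 0  ✓
  Dividing out (λ - 5): p(λ) = (λ - 5)(λ² - 20λ + 99).
Step 3 — remaining eigenvalues from the quadratic λ² - 20λ + 99 = 0:
  Δ = 20² - 4·99 = 400 - 396 = 4,  λ = (20 ± √4)/2 = (20 ± 2)/2 = 11 or 9.
  Sorted: λ_1 = 11,  λ_2 = 9,  λ_3 = 5  (check: sum = 25 = tr ✓).

Step 4 — unit eigenvector for λ_1 = 11: v spans the null space of (Sigma - λ_1 I), whose rows are
  r_1 = (-2, 2, -2),  r_2 = (2, -3, 1),  r_3 = (-2, 1, -3).
  v is orthogonal to every row, so take v ∝ r_1 × r_2 = ((2)·(1) - (-2)·(-3), (-2)·(2) - (-2)·(1), (-2)·(-3) - (2)·(2)) = (-4, -2, 2).
  Rescale (divide by 2; multiply by -1 so the first nonzero entry is positive): u = (2, 1, -1).
  ||u|| = √((2)² + (1)² + (-1)²) = √(6) ≈ 2.4495,  v_1 = u/||u|| ≈ (0.8165, 0.4082, -0.4082) (||v_1|| = 1).

λ_1 = 11,  λ_2 = 9,  λ_3 = 5;  v_1 ≈ (0.8165, 0.4082, -0.4082)


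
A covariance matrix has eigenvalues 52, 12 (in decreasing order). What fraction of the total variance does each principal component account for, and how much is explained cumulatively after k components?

Step 1 — total variance = trace(Sigma) = Σ λ_i = 52 + 12 = 64.

Step 2 — fraction explained by component i = λ_i / Σ λ:
  PC1: 52/64 = 0.8125
  PC2: 12/64 = 0.1875

Step 3 — cumulative fraction after k components = (λ_1 + ... + λ_k) / Σ λ:
  k = 1: 52/64 = 0.8125
  k = 2: (52 + 12)/64 = 64/64 = 1

Summary (fraction, with percent):

explained: PC1 0.8125 (81.25%), PC2 0.1875 (18.75%);  cumulative: 0.8125, 1


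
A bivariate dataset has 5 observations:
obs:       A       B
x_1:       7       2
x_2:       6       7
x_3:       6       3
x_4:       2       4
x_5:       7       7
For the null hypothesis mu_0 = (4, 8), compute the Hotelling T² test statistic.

Step 1 — sample mean vector:
  mean(A) = (7 + 6 + 6 + 2 + 7) / 5 = 28/5 = 5.6
  mean(B) = (2 + 7 + 3 + 4 + 7) / 5 = 23/5 = 4.6
  x̄ = (5.6, 4.6),  deviation x̄ - mu_0 = (5.6, 4.6) - (4, 8) = (1.6, -3.4).

Step 2 — sample covariance matrix, S[i,j] = (1/(n-1)) · Σ_k (x_{k,i} - mean_i) · (x_{k,j} - mean_j), divisor n-1 = 4:
  S[A,A] = ((1.4)·(1.4) + (0.4)·(0.4) + (0.4)·(0.4) + (-3.6)·(-3.6) + (1.4)·(1.4)) / 4 = 17.2/4 = 4.3
  S[A,B] = ((1.4)·(-2.6) + (0.4)·(2.4) + (0.4)·(-1.6) + (-3.6)·(-0.6) + (1.4)·(2.4)) / 4 = 2.2/4 = 0.55
  S[B,B] = ((-2.6)·(-2.6) + (2.4)·(2.4) + (-1.6)·(-1.6) + (-0.6)·(-0.6) + (2.4)·(2.4)) / 4 = 21.2/4 = 5.3
  S = [[4.3, 0.55],
 [0.55, 5.3]].

Step 3 — invert S. det(S) = 4.3·5.3 - (0.55)² = 22.4875.
  S^{-1} = (1/det) · [[d, -b], [-b, a]] = [[0.2357, -0.0245],
 [-0.0245, 0.1912]].

Step 4 — quadratic form (x̄ - mu_0)^T · S^{-1} · (x̄ - mu_0):
  S^{-1} · (x̄ - mu_0) = (0.4603, -0.6893),
  (x̄ - mu_0)^T · [...] = (1.6)·(0.4603) + (-3.4)·(-0.6893) = 3.0799.

Step 5 — scale by n: T² = 5 · 3.0799 = 15.3997.

T² ≈ 15.3997


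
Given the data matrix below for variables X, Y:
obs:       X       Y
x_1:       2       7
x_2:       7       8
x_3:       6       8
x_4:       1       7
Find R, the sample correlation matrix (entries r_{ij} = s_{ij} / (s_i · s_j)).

Step 1 — column means:
  mean(X) = (2 + 7 + 6 + 1) / 4 = 16/4 = 4
  mean(Y) = (7 + 8 + 8 + 7) / 4 = 30/4 = 7.5

Step 2 — sample variances and covariances s[i,j] = (1/(n-1)) · Σ_k (x_{k,i} - mean_i) · (x_{k,j} - mean_j), with n-1 = 3:
  s[X,X] = ((-2)·(-2) + (3)·(3) + (2)·(2) + (-3)·(-3)) / 3 = 26/3 = 8.6667
  s[X,Y] = ((-2)·(-0.5) + (3)·(0.5) + (2)·(0.5) + (-3)·(-0.5)) / 3 = 5/3 = 1.6667
  s[Y,Y] = ((-0.5)·(-0.5) + (0.5)·(0.5) + (0.5)·(0.5) + (-0.5)·(-0.5)) / 3 = 1/3 = 0.3333
  Sample standard deviations s_i = √(s[i,i]):
  s(X) = √(8.6667) = 2.9439
  s(Y) = √(0.3333) = 0.5774

Step 3 — r_{ij} = s_{ij} / (s_i · s_j):
  r[X,X] = 1 (diagonal).
  r[X,Y] = 1.6667 / (2.9439 · 0.5774) = 1.6667 / 1.6997 = 0.9806
  r[Y,Y] = 1 (diagonal).

R is symmetric with unit diagonal. Assembling:

R = [[1, 0.9806],
 [0.9806, 1]]


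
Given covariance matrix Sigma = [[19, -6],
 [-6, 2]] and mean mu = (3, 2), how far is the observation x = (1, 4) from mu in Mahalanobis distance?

Step 1 — centre the observation: (x - mu) = (-2, 2).

Step 2 — invert Sigma. det(Sigma) = 19·2 - (-6)² = 2.
  Sigma^{-1} = (1/det) · [[d, -b], [-b, a]] = [[1, 3],
 [3, 9.5]].

Step 3 — form the quadratic (x - mu)^T · Sigma^{-1} · (x - mu):
  Sigma^{-1} · (x - mu) = (4, 13).
  (x - mu)^T · [Sigma^{-1} · (x - mu)] = (-2)·(4) + (2)·(13) = 18.

Step 4 — take square root: d = √(18) ≈ 4.2426.

d(x, mu) = √(18) ≈ 4.2426


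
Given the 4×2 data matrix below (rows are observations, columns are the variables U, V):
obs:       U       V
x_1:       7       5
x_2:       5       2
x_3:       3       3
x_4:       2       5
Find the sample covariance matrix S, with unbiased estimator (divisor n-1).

Step 1 — column means:
  mean(U) = (7 + 5 + 3 + 2) / 4 = 17/4 = 4.25
  mean(V) = (5 + 2 + 3 + 5) / 4 = 15/4 = 3.75

Step 2 — sample covariance S[i,j] = (1/(n-1)) · Σ_k (x_{k,i} - mean_i) · (x_{k,j} - mean_j), with n-1 = 3.
  S[U,U] = ((2.75)·(2.75) + (0.75)·(0.75) + (-1.25)·(-1.25) + (-2.25)·(-2.25)) / 3 = 14.75/3 = 4.9167
  S[U,V] = ((2.75)·(1.25) + (0.75)·(-1.75) + (-1.25)·(-0.75) + (-2.25)·(1.25)) / 3 = 0.25/3 = 0.0833
  S[V,V] = ((1.25)·(1.25) + (-1.75)·(-1.75) + (-0.75)·(-0.75) + (1.25)·(1.25)) / 3 = 6.75/3 = 2.25

S is symmetric (S[j,i] = S[i,j]). Assembling:

S = [[4.9167, 0.0833],
 [0.0833, 2.25]]


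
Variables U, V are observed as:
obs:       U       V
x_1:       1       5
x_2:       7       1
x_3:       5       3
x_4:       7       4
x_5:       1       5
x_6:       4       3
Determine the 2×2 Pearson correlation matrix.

Step 1 — column means:
  mean(U) = (1 + 7 + 5 + 7 + 1 + 4) / 6 = 25/6 = 4.1667
  mean(V) = (5 + 1 + 3 + 4 + 5 + 3) / 6 = 21/6 = 3.5

Step 2 — sample variances and covariances s[i,j] = (1/(n-1)) · Σ_k (x_{k,i} - mean_i) · (x_{k,j} - mean_j), with n-1 = 5:
  s[U,U] = ((-3.1667)·(-3.1667) + (2.8333)·(2.8333) + (0.8333)·(0.8333) + (2.8333)·(2.8333) + (-3.1667)·(-3.1667) + (-0.1667)·(-0.1667)) / 5 = 36.8333/5 = 7.3667
  s[U,V] = ((-3.1667)·(1.5) + (2.8333)·(-2.5) + (0.8333)·(-0.5) + (2.8333)·(0.5) + (-3.1667)·(1.5) + (-0.1667)·(-0.5)) / 5 = -15.5/5 = -3.1
  s[V,V] = ((1.5)·(1.5) + (-2.5)·(-2.5) + (-0.5)·(-0.5) + (0.5)·(0.5) + (1.5)·(1.5) + (-0.5)·(-0.5)) / 5 = 11.5/5 = 2.3
  Sample standard deviations s_i = √(s[i,i]):
  s(U) = √(7.3667) = 2.7142
  s(V) = √(2.3) = 1.5166

Step 3 — r_{ij} = s_{ij} / (s_i · s_j):
  r[U,U] = 1 (diagonal).
  r[U,V] = -3.1 / (2.7142 · 1.5166) = -3.1 / 4.1162 = -0.7531
  r[V,V] = 1 (diagonal).

R is symmetric with unit diagonal. Assembling:

R = [[1, -0.7531],
 [-0.7531, 1]]


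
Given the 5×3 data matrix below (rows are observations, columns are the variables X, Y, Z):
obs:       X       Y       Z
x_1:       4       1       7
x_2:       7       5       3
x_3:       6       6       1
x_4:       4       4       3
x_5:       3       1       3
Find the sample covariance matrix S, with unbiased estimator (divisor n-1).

Step 1 — column means:
  mean(X) = (4 + 7 + 6 + 4 + 3) / 5 = 24/5 = 4.8
  mean(Y) = (1 + 5 + 6 + 4 + 1) / 5 = 17/5 = 3.4
  mean(Z) = (7 + 3 + 1 + 3 + 3) / 5 = 17/5 = 3.4

Step 2 — sample covariance S[i,j] = (1/(n-1)) · Σ_k (x_{k,i} - mean_i) · (x_{k,j} - mean_j), with n-1 = 4.
  S[X,X] = ((-0.8)·(-0.8) + (2.2)·(2.2) + (1.2)·(1.2) + (-0.8)·(-0.8) + (-1.8)·(-1.8)) / 4 = 10.8/4 = 2.7
  S[X,Y] = ((-0.8)·(-2.4) + (2.2)·(1.6) + (1.2)·(2.6) + (-0.8)·(0.6) + (-1.8)·(-2.4)) / 4 = 12.4/4 = 3.1
  S[X,Z] = ((-0.8)·(3.6) + (2.2)·(-0.4) + (1.2)·(-2.4) + (-0.8)·(-0.4) + (-1.8)·(-0.4)) / 4 = -5.6/4 = -1.4
  S[Y,Y] = ((-2.4)·(-2.4) + (1.6)·(1.6) + (2.6)·(2.6) + (0.6)·(0.6) + (-2.4)·(-2.4)) / 4 = 21.2/4 = 5.3
  S[Y,Z] = ((-2.4)·(3.6) + (1.6)·(-0.4) + (2.6)·(-2.4) + (0.6)·(-0.4) + (-2.4)·(-0.4)) / 4 = -14.8/4 = -3.7
  S[Z,Z] = ((3.6)·(3.6) + (-0.4)·(-0.4) + (-2.4)·(-2.4) + (-0.4)·(-0.4) + (-0.4)·(-0.4)) / 4 = 19.2/4 = 4.8

S is symmetric (S[j,i] = S[i,j]). Assembling:

S = [[2.7, 3.1, -1.4],
 [3.1, 5.3, -3.7],
 [-1.4, -3.7, 4.8]]


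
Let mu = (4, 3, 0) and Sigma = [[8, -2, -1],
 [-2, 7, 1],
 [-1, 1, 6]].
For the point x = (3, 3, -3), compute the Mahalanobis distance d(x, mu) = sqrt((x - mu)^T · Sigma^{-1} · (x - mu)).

Step 1 — centre the observation: (x - mu) = (-1, 0, -3).

Step 2 — invert Sigma (cofactor / det for 3×3, or solve directly):
  Sigma^{-1} = [[0.1362, 0.0365, 0.0166],
 [0.0365, 0.1561, -0.0199],
 [0.0166, -0.0199, 0.1728]].

Step 3 — form the quadratic (x - mu)^T · Sigma^{-1} · (x - mu):
  Sigma^{-1} · (x - mu) = (-0.186, 0.0233, -0.5349).
  (x - mu)^T · [Sigma^{-1} · (x - mu)] = (-1)·(-0.186) + (0)·(0.0233) + (-3)·(-0.5349) = 1.7907.

Step 4 — take square root: d = √(1.7907) ≈ 1.3382.

d(x, mu) = √(1.7907) ≈ 1.3382


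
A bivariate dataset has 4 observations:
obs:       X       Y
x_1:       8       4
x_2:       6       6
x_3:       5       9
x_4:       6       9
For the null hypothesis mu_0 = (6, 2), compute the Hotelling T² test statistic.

Step 1 — sample mean vector:
  mean(X) = (8 + 6 + 5 + 6) / 4 = 25/4 = 6.25
  mean(Y) = (4 + 6 + 9 + 9) / 4 = 28/4 = 7
  x̄ = (6.25, 7),  deviation x̄ - mu_0 = (6.25, 7) - (6, 2) = (0.25, 5).

Step 2 — sample covariance matrix, S[i,j] = (1/(n-1)) · Σ_k (x_{k,i} - mean_i) · (x_{k,j} - mean_j), divisor n-1 = 3:
  S[X,X] = ((1.75)·(1.75) + (-0.25)·(-0.25) + (-1.25)·(-1.25) + (-0.25)·(-0.25)) / 3 = 4.75/3 = 1.5833
  S[X,Y] = ((1.75)·(-3) + (-0.25)·(-1) + (-1.25)·(2) + (-0.25)·(2)) / 3 = -8/3 = -2.6667
  S[Y,Y] = ((-3)·(-3) + (-1)·(-1) + (2)·(2) + (2)·(2)) / 3 = 18/3 = 6
  S = [[1.5833, -2.6667],
 [-2.6667, 6]].

Step 3 — invert S. det(S) = 1.5833·6 - (-2.6667)² = 2.3889.
  S^{-1} = (1/det) · [[d, -b], [-b, a]] = [[2.5116, 1.1163],
 [1.1163, 0.6628]].

Step 4 — quadratic form (x̄ - mu_0)^T · S^{-1} · (x̄ - mu_0):
  S^{-1} · (x̄ - mu_0) = (6.2093, 3.593),
  (x̄ - mu_0)^T · [...] = (0.25)·(6.2093) + (5)·(3.593) = 19.5174.

Step 5 — scale by n: T² = 4 · 19.5174 = 78.0698.

T² ≈ 78.0698
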